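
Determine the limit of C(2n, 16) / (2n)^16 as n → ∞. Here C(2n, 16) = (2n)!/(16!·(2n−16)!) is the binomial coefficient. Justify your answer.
lim = 1/16! = 1/20922789888000

With N = 2n → ∞: C(N, 16) / N^16 = [N(N−1)…(N−15)] / (16! · N^16) = (1/16!) · 1 · (1 − 1/(2n)) · … · (1 − 15/(2n)). Each factor → 1 as N → ∞, so the limit is 1/16! = 1/20922789888000.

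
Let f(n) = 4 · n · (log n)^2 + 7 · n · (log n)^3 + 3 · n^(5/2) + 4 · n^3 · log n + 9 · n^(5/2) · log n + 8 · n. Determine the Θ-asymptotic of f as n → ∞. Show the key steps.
f(n) ∈ Θ(n^3 · log n)

Compare the terms by growth order. For large n, n^a · (log n)^b dominates n^a' · (log n)^b' iff a > a', or (a = a' and b > b'). Ranking the 6 terms shows the dominant one is 4 · n^3 · log n. Hence f(n) ∈ Θ(n^3 · log n).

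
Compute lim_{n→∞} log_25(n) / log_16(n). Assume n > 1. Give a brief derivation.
lim = ln(16) / ln(25) = log_25(16)

Change of base: log_25(n) = ln n / ln 25 and log_16(n) = ln n / ln 16. The ratio is (ln n / ln 25) · (ln 16 / ln n) = ln 16 / ln 25, a constant independent of n. So the limit is ln 16 / ln 25 = log_25(16).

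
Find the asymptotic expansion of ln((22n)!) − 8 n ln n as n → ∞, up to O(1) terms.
ln((22n)!) − 8 n ln n = 14 n ln n + 22(ln 22 − 1) n + (1/2) ln(2π·22n) + O(1/n)

Stirling: ln((22n)!) = 22n ln(22n) − 22n + (1/2) ln(2π·22n) + O(1/n).
Expand 22n ln(22n) = 22n (ln n + ln 22) = 22n ln n + 22n ln 22.
Subtract 8n ln n: leading term is (22 − 8) n ln n = 14 n ln n. The next term is 22n ln 22 − 22n = 22(ln 22 − 1) n. Then the (1/2) ln(2π·22n) correction.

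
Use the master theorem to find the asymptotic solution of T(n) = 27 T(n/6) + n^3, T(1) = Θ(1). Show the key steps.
T(n) = Θ(n^3)

log_6 27 ≈ 1.839. f(n) = n^3 dominates n^(log_6 27) since 3 > 1.839, and the regularity condition a·f(n/b) = 27·(n/6)^3 = (27/216)·n^3 ≤ c·f(n) holds with c = 27/216 ≈ 0.125 < 1. So this is Case 3: T(n) = Θ(f(n)) = Θ(n^3).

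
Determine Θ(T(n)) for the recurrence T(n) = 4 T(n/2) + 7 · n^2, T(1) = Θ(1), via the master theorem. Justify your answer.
T(n) = Θ(n^2 log n)

log_2 4 = 2, and f(n) = 7 · n^2 = Θ(n^(log_2 4)). This is Case 2 of the master theorem: T(n) = Θ(f(n) · log n) = Θ(n^2 log n).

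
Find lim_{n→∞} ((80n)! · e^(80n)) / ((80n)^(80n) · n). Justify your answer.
lim = 0

Stirling: (80n)! ~ sqrt(2π·80n) · (80n/e)^(80n). Hence
  (80n)! · e^(80n) / (80n)^(80n) ~ sqrt(2π·80n).
Dividing by n: sqrt(2π·80n) / n = sqrt(2π·80) · n^((1−2)/2), so the expression behaves like sqrt(2π·80) · n^((1−2)/2) → 0.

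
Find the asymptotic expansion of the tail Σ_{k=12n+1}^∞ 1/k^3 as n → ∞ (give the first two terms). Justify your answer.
Σ_{k>12n} 1/k^3 = 1/(2 · (12n)^2) − 1/(2 · (12n)^3) + O(1/(12n)^4)

Compare to the integral: ∫_{12n}^∞ x^(−3) dx = [−x^(−2)/2]_{12n}^∞ = 1/((3−1)·(12n)^2). The Euler-Maclaurin correction adds −f(12n)/2 = −1/(2·(12n)^3). Euler-Maclaurin then gives
  Σ_{k>12n} 1/k^3 = ∫_{12n}^∞ dx/x^3 − 1/(2·(12n)^3) + O(1/(12n)^4).
(Equivalently this is ζ(3) − Σ_{k≤12n} 1/k^3.)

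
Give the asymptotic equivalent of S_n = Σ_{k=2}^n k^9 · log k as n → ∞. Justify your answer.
S_n ~ n^10 log n / 10 − n^10 / 100

By integral comparison, S_n = ∫_1^n x^9 · log x dx + O(n^9 · log n). For the integral, ∫ x^9 log x dx = n^10 log n / 10 − n^10/100 (integration by parts). Hence S_n ~ n^10 log n / 10 − n^10 / 100.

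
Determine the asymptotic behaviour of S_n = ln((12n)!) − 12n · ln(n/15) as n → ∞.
S_n ~ 12n · (ln 180 − 1) + O(ln n)

Stirling: ln((12n)!) = 12n ln(12n) − 12n + O(ln n).
  S_n = 12n ln(12n) − 12n − 12n ln(n/15) + O(ln n)
      = 12n ln(12n) − 12n ln n + 12n ln 15 − 12n + O(ln n)
      = 12n ln 12 + 12n ln 15 − 12n + O(ln n)
      = 12n (ln 180 − 1) + O(ln n).
Numerically ln(180) − 1 ≈ 4.1930.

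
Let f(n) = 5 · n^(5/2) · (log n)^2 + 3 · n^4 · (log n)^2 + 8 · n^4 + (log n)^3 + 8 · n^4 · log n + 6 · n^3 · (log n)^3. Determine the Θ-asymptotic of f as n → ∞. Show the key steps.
f(n) ∈ Θ(n^4 · (log n)^2)

Compare the terms by growth order. For large n, n^a · (log n)^b dominates n^a' · (log n)^b' iff a > a', or (a = a' and b > b'). Ranking the 6 terms shows the dominant one is 3 · n^4 · (log n)^2. Hence f(n) ∈ Θ(n^4 · (log n)^2).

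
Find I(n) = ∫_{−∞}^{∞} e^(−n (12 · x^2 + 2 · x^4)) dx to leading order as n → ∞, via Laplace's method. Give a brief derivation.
I(n) ~ sqrt(π/(12n))

φ(x) = 12 · x^2 + 2 · x^4 has its unique global minimum at x* = 0 (since φ'(x) = 24x + 8x^3 = 0 only at x = 0 for real x with both coefficients positive, and φ → ∞ as |x| → ∞). At x* = 0, φ(0) = 0 and φ''(0) = 24. Laplace's method then gives
  I(n) ~ sqrt(2π / (n · φ''(0))) · e^(−n φ(0)) = sqrt(2π / (24n)) = sqrt(π/(12n)).
The 2 · x^4 term contributes only at subleading order (an O(1/n) relative correction).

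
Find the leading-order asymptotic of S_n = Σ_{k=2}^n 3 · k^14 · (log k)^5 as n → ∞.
S_n ~ n^15 · (log n)^5 / 5

By integral comparison, S_n = ∫_1^n 3 · x^14 · (log x)^5 dx + O(n^14 · (log n)^5). For the integral, the leading term of ∫_1^n x^14 (log x)^5 dx is n^15/15 · (log n)^5 (by repeated integration by parts; each step lowers the log-exponent and produces a relatively O(1/log n) correction). Hence S_n ~ n^15 · (log n)^5 / 5.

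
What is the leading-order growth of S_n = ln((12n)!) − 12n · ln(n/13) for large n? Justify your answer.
S_n ~ 12n · (ln 156 − 1) + O(ln n)

Stirling: ln((12n)!) = 12n ln(12n) − 12n + O(ln n).
  S_n = 12n ln(12n) − 12n − 12n ln(n/13) + O(ln n)
      = 12n ln(12n) − 12n ln n + 12n ln 13 − 12n + O(ln n)
      = 12n ln 12 + 12n ln 13 − 12n + O(ln n)
      = 12n (ln 156 − 1) + O(ln n).
Numerically ln(156) − 1 ≈ 4.0499.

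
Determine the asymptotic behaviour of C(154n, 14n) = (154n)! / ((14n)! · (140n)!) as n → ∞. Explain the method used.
C(154n, 14n) ~ (285311670611/10000000000)^(14n) · sqrt(11/(20π·14n))

Write N = 14n. Apply Stirling to each factorial:
  (11N)! ~ sqrt(2π·11N) · (11N/e)^(11N),
  N! ~ sqrt(2π N) · (N/e)^N,
  (10N)! ~ sqrt(2π·10N) · (10N/e)^(10N).
The exponential factors combine to (11N)^(11N) / (N^N · (10N)^(10N)) = 11^(11N)/10^(10N) = (11^11/10^10)^N = (285311670611/10000000000)^N.
The square-root prefactors combine to sqrt(2π·11N) / (sqrt(2π N)·sqrt(2π·10N)) = sqrt(11 / (2π·10·N)) = sqrt(11/(20π·14n)).
Substituting N = 14n: C(154n, 14n) ~ (285311670611/10000000000)^(14n) · sqrt(11/(20π·14n)).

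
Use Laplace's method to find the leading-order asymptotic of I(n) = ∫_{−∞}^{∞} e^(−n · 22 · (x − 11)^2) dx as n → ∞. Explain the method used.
I(n) = sqrt(π/(22n))

Here φ(x) = 22 · (x − 11)^2 has its unique minimum at x* = 11 with φ(x*) = 0 and φ''(x*) = 44. Laplace's method gives
  I(n) ~ e^(−n φ(x*)) · sqrt(2π / (n · φ''(x*))) = sqrt(2π / (44n)) = sqrt(π/(22n)).
This is exact: substituting u = (x − 11)·sqrt(22n) gives I(n) = (1/sqrt(22n)) ∫_{−∞}^{∞} e^(−u^2) du = sqrt(π/(22n)).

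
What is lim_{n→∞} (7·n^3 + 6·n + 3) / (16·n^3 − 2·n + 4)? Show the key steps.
lim = 7/16

For large n the leading n^3 terms dominate both numerator and denominator. Dividing top and bottom by n^3, every other term tends to 0, leaving 7/16.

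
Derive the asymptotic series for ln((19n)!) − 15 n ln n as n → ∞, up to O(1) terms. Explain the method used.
ln((19n)!) − 15 n ln n = 4 n ln n + 19(ln 19 − 1) n + (1/2) ln(2π·19n) + O(1/n)

Stirling: ln((19n)!) = 19n ln(19n) − 19n + (1/2) ln(2π·19n) + O(1/n).
Expand 19n ln(19n) = 19n (ln n + ln 19) = 19n ln n + 19n ln 19.
Subtract 15n ln n: leading term is (19 − 15) n ln n = 4 n ln n. The next term is 19n ln 19 − 19n = 19(ln 19 − 1) n. Then the (1/2) ln(2π·19n) correction.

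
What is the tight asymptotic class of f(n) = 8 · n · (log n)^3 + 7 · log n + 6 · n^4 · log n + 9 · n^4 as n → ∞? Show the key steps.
f(n) ∈ Θ(n^4 · log n)

Compare the terms by growth order. For large n, n^a · (log n)^b dominates n^a' · (log n)^b' iff a > a', or (a = a' and b > b'). Ranking the 4 terms shows the dominant one is 6 · n^4 · log n. Hence f(n) ∈ Θ(n^4 · log n).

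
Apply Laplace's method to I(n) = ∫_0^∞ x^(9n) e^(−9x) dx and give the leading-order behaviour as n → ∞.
I(n) ~ (sqrt(2π·9n) / 9) · (9n/(9e))^(9n)

Write the integrand as exp(9n ln x − 9x) and set f(x) = 9n ln x − 9x. Then f'(x) = 9n/x − 9 = 0 at x* = 9n/9, and f''(x*) = −9n/x*^2 = −9^2/(9n). Laplace's method (interior maximum) gives
  I(n) ~ e^(f(x*)) · sqrt(2π / |f''(x*)|)
        = exp(9n ln(9n/9) − 9n) · sqrt(2π · 9n / 9^2)
        = (9n/9)^(9n) e^(−9n) · sqrt(2π·9n) / 9
        = (sqrt(2π·9n) / 9) · (9n/(9e))^(9n).
This matches Γ(9n+1)/9^(9n+1) with Stirling applied to Γ.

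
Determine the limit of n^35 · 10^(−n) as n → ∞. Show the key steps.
lim = 0

Exponentials with base > 1 dominate every fixed polynomial: for any fixed c, n^c / 10^n → 0 as n → ∞ (e.g. by the ratio test, or by writing 10^n = e^(n ln 10) and noting e^(n ln 10) / n^c → ∞). Hence n^35 · 10^(−n) = n^35 / 10^n → 0.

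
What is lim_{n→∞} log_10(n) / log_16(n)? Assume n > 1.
lim = ln(16) / ln(10) = log_10(16)

Change of base: log_10(n) = ln n / ln 10 and log_16(n) = ln n / ln 16. The ratio is (ln n / ln 10) · (ln 16 / ln n) = ln 16 / ln 10, a constant independent of n. So the limit is ln 16 / ln 10 = log_10(16).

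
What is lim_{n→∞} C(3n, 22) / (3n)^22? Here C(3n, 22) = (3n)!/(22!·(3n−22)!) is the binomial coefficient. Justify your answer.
lim = 1/22! = 1/1124000727777607680000

With N = 3n → ∞: C(N, 22) / N^22 = [N(N−1)…(N−21)] / (22! · N^22) = (1/22!) · 1 · (1 − 1/(3n)) · … · (1 − 21/(3n)). Each factor → 1 as N → ∞, so the limit is 1/22! = 1/1124000727777607680000.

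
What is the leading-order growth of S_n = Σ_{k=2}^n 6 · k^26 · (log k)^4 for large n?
S_n ~ 2 · n^27 · (log n)^4 / 9

By integral comparison, S_n = ∫_1^n 6 · x^26 · (log x)^4 dx + O(n^26 · (log n)^4). For the integral, the leading term of ∫_1^n x^26 (log x)^4 dx is n^27/27 · (log n)^4 (by repeated integration by parts; each step lowers the log-exponent and produces a relatively O(1/log n) correction). Hence S_n ~ 2 · n^27 · (log n)^4 / 9.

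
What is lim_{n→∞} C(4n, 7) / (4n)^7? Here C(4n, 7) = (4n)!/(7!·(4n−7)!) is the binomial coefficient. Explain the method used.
lim = 1/7! = 1/5040

With N = 4n → ∞: C(N, 7) / N^7 = [N(N−1)…(N−6)] / (7! · N^7) = (1/7!) · 1 · (1 − 1/(4n)) · … · (1 − 6/(4n)). Each factor → 1 as N → ∞, so the limit is 1/7! = 1/5040.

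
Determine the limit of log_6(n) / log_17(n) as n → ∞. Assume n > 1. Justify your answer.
lim = ln(17) / ln(6) = log_6(17)

Change of base: log_6(n) = ln n / ln 6 and log_17(n) = ln n / ln 17. The ratio is (ln n / ln 6) · (ln 17 / ln n) = ln 17 / ln 6, a constant independent of n. So the limit is ln 17 / ln 6 = log_6(17).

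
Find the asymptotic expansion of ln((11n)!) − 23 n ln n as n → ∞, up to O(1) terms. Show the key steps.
ln((11n)!) − 23 n ln n = −12 n ln n + 11(ln 11 − 1) n + (1/2) ln(2π·11n) + O(1/n)

Stirling: ln((11n)!) = 11n ln(11n) − 11n + (1/2) ln(2π·11n) + O(1/n).
Expand 11n ln(11n) = 11n (ln n + ln 11) = 11n ln n + 11n ln 11.
Subtract 23n ln n: leading term is (11 − 23) n ln n = −12 n ln n. The next term is 11n ln 11 − 11n = 11(ln 11 − 1) n. Then the (1/2) ln(2π·11n) correction.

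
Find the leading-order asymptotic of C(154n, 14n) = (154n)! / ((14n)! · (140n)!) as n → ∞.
C(154n, 14n) ~ (285311670611/10000000000)^(14n) · sqrt(11/(20π·14n))

Write N = 14n. Apply Stirling to each factorial:
  (11N)! ~ sqrt(2π·11N) · (11N/e)^(11N),
  N! ~ sqrt(2π N) · (N/e)^N,
  (10N)! ~ sqrt(2π·10N) · (10N/e)^(10N).
The exponential factors combine to (11N)^(11N) / (N^N · (10N)^(10N)) = 11^(11N)/10^(10N) = (11^11/10^10)^N = (285311670611/10000000000)^N.
The square-root prefactors combine to sqrt(2π·11N) / (sqrt(2π N)·sqrt(2π·10N)) = sqrt(11 / (2π·10·N)) = sqrt(11/(20π·14n)).
Substituting N = 14n: C(154n, 14n) ~ (285311670611/10000000000)^(14n) · sqrt(11/(20π·14n)).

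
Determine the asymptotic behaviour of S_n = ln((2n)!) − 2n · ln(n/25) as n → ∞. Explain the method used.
S_n ~ 2n · (ln 50 − 1) + O(ln n)

Stirling: ln((2n)!) = 2n ln(2n) − 2n + O(ln n).
  S_n = 2n ln(2n) − 2n − 2n ln(n/25) + O(ln n)
      = 2n ln(2n) − 2n ln n + 2n ln 25 − 2n + O(ln n)
      = 2n ln 2 + 2n ln 25 − 2n + O(ln n)
      = 2n (ln 50 − 1) + O(ln n).
Numerically ln(50) − 1 ≈ 2.9120.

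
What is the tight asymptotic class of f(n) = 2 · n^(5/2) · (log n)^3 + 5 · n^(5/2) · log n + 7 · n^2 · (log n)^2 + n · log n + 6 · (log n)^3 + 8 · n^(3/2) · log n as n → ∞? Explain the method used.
f(n) ∈ Θ(n^(5/2) · (log n)^3)

Compare the terms by growth order. For large n, n^a · (log n)^b dominates n^a' · (log n)^b' iff a > a', or (a = a' and b > b'). Ranking the 6 terms shows the dominant one is 2 · n^(5/2) · (log n)^3. Hence f(n) ∈ Θ(n^(5/2) · (log n)^3).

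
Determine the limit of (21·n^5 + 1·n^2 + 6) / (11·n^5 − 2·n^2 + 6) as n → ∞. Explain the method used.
lim = 21/11

For large n the leading n^5 terms dominate both numerator and denominator. Dividing top and bottom by n^5, every other term tends to 0, leaving 21/11.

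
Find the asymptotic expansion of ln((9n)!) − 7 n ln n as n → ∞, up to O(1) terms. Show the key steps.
ln((9n)!) − 7 n ln n = 2 n ln n + 9(ln 9 − 1) n + (1/2) ln(2π·9n) + O(1/n)

Stirling: ln((9n)!) = 9n ln(9n) − 9n + (1/2) ln(2π·9n) + O(1/n).
Expand 9n ln(9n) = 9n (ln n + ln 9) = 9n ln n + 9n ln 9.
Subtract 7n ln n: leading term is (9 − 7) n ln n = 2 n ln n. The next term is 9n ln 9 − 9n = 9(ln 9 − 1) n. Then the (1/2) ln(2π·9n) correction.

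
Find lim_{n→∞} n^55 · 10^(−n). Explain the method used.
lim = 0

Exponentials with base > 1 dominate every fixed polynomial: for any fixed c, n^c / 10^n → 0 as n → ∞ (e.g. by the ratio test, or by writing 10^n = e^(n ln 10) and noting e^(n ln 10) / n^c → ∞). Hence n^55 · 10^(−n) = n^55 / 10^n → 0.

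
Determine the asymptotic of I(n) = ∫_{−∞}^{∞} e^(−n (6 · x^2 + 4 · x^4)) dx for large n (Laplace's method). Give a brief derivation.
I(n) ~ sqrt(π/(6n))

φ(x) = 6 · x^2 + 4 · x^4 has its unique global minimum at x* = 0 (since φ'(x) = 12x + 16x^3 = 0 only at x = 0 for real x with both coefficients positive, and φ → ∞ as |x| → ∞). At x* = 0, φ(0) = 0 and φ''(0) = 12. Laplace's method then gives
  I(n) ~ sqrt(2π / (n · φ''(0))) · e^(−n φ(0)) = sqrt(2π / (12n)) = sqrt(π/(6n)).
The 4 · x^4 term contributes only at subleading order (an O(1/n) relative correction).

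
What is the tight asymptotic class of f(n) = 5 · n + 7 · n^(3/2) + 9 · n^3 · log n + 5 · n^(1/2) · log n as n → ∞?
f(n) ∈ Θ(n^3 · log n)

Compare the terms by growth order. For large n, n^a · (log n)^b dominates n^a' · (log n)^b' iff a > a', or (a = a' and b > b'). Ranking the 4 terms shows the dominant one is 9 · n^3 · log n. Hence f(n) ∈ Θ(n^3 · log n).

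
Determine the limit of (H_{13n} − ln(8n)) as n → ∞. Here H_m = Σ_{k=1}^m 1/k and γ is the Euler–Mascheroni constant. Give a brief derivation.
lim = ln(13/8) + γ

By Euler-Maclaurin, H_m = ln m + γ + O(1/m). So
  H_{13n} − ln(8n) = ln(13n) + γ − ln(8n) + O(1/n)
                       = ln(13/8) + γ + O(1/n).
Hence the limit is ln(13/8) + γ.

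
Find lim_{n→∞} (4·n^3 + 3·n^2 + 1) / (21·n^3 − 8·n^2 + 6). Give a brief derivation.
lim = 4/21

For large n the leading n^3 terms dominate both numerator and denominator. Dividing top and bottom by n^3, every other term tends to 0, leaving 4/21.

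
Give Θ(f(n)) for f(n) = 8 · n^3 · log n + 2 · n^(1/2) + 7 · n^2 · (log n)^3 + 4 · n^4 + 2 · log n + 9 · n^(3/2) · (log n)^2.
f(n) ∈ Θ(n^4)

Compare the terms by growth order. For large n, n^a · (log n)^b dominates n^a' · (log n)^b' iff a > a', or (a = a' and b > b'). Ranking the 6 terms shows the dominant one is 4 · n^4. Hence f(n) ∈ Θ(n^4).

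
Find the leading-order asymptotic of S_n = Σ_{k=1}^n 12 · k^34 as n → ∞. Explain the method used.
S_n ~ 12 · n^35 / 35

By integral comparison (Euler-Maclaurin), Σ_{k=1}^n 12 · k^34 = 12 · ∫_0^n x^34 dx + O(n^34) = 12 · n^35/35 + O(n^34). (Equivalently, Faulhaber's formula gives the same leading term.)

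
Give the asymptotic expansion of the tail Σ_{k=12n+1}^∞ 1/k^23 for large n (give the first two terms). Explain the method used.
Σ_{k>12n} 1/k^23 = 1/(22 · (12n)^22) − 1/(2 · (12n)^23) + O(1/(12n)^24)

Compare to the integral: ∫_{12n}^∞ x^(−23) dx = [−x^(−22)/22]_{12n}^∞ = 1/((23−1)·(12n)^22). The Euler-Maclaurin correction adds −f(12n)/2 = −1/(2·(12n)^23). Euler-Maclaurin then gives
  Σ_{k>12n} 1/k^23 = ∫_{12n}^∞ dx/x^23 − 1/(2·(12n)^23) + O(1/(12n)^24).
(Equivalently this is ζ(23) − Σ_{k≤12n} 1/k^23.)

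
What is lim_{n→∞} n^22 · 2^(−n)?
lim = 0

Exponentials with base > 1 dominate every fixed polynomial: for any fixed c, n^c / 2^n → 0 as n → ∞ (e.g. by the ratio test, or by writing 2^n = e^(n ln 2) and noting e^(n ln 2) / n^c → ∞). Hence n^22 · 2^(−n) = n^22 / 2^n → 0.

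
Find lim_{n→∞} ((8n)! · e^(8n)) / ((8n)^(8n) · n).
lim = 0

Stirling: (8n)! ~ sqrt(2π·8n) · (8n/e)^(8n). Hence
  (8n)! · e^(8n) / (8n)^(8n) ~ sqrt(2π·8n).
Dividing by n: sqrt(2π·8n) / n = sqrt(2π·8) · n^((1−2)/2), so the expression behaves like sqrt(2π·8) · n^((1−2)/2) → 0.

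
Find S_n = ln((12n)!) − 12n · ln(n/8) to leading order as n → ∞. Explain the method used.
S_n ~ 12n · (ln 96 − 1) + O(ln n)

Stirling: ln((12n)!) = 12n ln(12n) − 12n + O(ln n).
  S_n = 12n ln(12n) − 12n − 12n ln(n/8) + O(ln n)
      = 12n ln(12n) − 12n ln n + 12n ln 8 − 12n + O(ln n)
      = 12n ln 12 + 12n ln 8 − 12n + O(ln n)
      = 12n (ln 96 − 1) + O(ln n).
Numerically ln(96) − 1 ≈ 3.5643.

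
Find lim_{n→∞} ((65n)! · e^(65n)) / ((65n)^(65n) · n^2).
lim = 0

Stirling: (65n)! ~ sqrt(2π·65n) · (65n/e)^(65n). Hence
  (65n)! · e^(65n) / (65n)^(65n) ~ sqrt(2π·65n).
Dividing by n^2: sqrt(2π·65n) / n^2 = sqrt(2π·65) · n^((1−4)/2), so the expression behaves like sqrt(2π·65) · n^((1−4)/2) → 0.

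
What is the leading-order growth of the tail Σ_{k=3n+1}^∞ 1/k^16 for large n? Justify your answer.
Σ_{k>3n} 1/k^16 ~ 1/(15 · (3n)^15)

Compare to the integral: ∫_{3n}^∞ x^(−16) dx = [−x^(−15)/15]_{3n}^∞ = 1/((16−1)·(3n)^15). Euler-Maclaurin then gives
  Σ_{k>3n} 1/k^16 = ∫_{3n}^∞ dx/x^16 − 1/(2·(3n)^16) + O(1/(3n)^17).
(Equivalently this is ζ(16) − Σ_{k≤3n} 1/k^16.)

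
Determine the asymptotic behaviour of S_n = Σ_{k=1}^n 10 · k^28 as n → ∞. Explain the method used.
S_n ~ 10 · n^29 / 29

By integral comparison (Euler-Maclaurin), Σ_{k=1}^n 10 · k^28 = 10 · ∫_0^n x^28 dx + O(n^28) = 10 · n^29/29 + O(n^28). (Equivalently, Faulhaber's formula gives the same leading term.)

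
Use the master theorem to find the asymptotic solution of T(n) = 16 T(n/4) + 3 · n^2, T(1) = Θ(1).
T(n) = Θ(n^2 log n)

log_4 16 = 2, and f(n) = 3 · n^2 = Θ(n^(log_4 16)). This is Case 2 of the master theorem: T(n) = Θ(f(n) · log n) = Θ(n^2 log n).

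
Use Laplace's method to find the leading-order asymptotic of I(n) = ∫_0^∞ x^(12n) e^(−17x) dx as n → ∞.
I(n) ~ (sqrt(2π·12n) / 17) · (12n/(17e))^(12n)

Write the integrand as exp(12n ln x − 17x) and set f(x) = 12n ln x − 17x. Then f'(x) = 12n/x − 17 = 0 at x* = 12n/17, and f''(x*) = −12n/x*^2 = −17^2/(12n). Laplace's method (interior maximum) gives
  I(n) ~ e^(f(x*)) · sqrt(2π / |f''(x*)|)
        = exp(12n ln(12n/17) − 12n) · sqrt(2π · 12n / 17^2)
        = (12n/17)^(12n) e^(−12n) · sqrt(2π·12n) / 17
        = (sqrt(2π·12n) / 17) · (12n/(17e))^(12n).
This matches Γ(12n+1)/17^(12n+1) with Stirling applied to Γ.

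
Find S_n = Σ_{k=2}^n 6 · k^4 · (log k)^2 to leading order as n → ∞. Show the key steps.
S_n ~ 6 · n^5 · (log n)^2 / 5

By integral comparison, S_n = ∫_1^n 6 · x^4 · (log x)^2 dx + O(n^4 · (log n)^2). For the integral, the leading term of ∫_1^n x^4 (log x)^2 dx is n^5/5 · (log n)^2 (by repeated integration by parts; each step lowers the log-exponent and produces a relatively O(1/log n) correction). Hence S_n ~ 6 · n^5 · (log n)^2 / 5.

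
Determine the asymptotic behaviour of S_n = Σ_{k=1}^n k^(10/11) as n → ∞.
S_n ~ (11/21) · n^(21/11)

Integral comparison: Σ_{k=1}^n k^(10/11) = ∫_0^n x^(10/11) dx + O(n^(10/11)). The integral is n^(1 + 10/11) / (1 + 10/11) = n^((10+11)/11) / ((10+11)/11) = (11/21) · n^(21/11).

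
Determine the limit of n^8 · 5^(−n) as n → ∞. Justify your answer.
lim = 0

Exponentials with base > 1 dominate every fixed polynomial: for any fixed c, n^c / 5^n → 0 as n → ∞ (e.g. by the ratio test, or by writing 5^n = e^(n ln 5) and noting e^(n ln 5) / n^c → ∞). Hence n^8 · 5^(−n) = n^8 / 5^n → 0.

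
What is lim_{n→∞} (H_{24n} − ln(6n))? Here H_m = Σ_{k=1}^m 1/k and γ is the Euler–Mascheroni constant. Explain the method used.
lim = ln 4 + γ

By Euler-Maclaurin, H_m = ln m + γ + O(1/m). So
  H_{24n} − ln(6n) = ln(24n) + γ − ln(6n) + O(1/n)
                       = ln(24/6) + γ + O(1/n).
Hence the limit is ln(24/6) + γ (= ln 4).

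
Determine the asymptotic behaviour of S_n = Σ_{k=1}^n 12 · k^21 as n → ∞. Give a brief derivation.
S_n ~ 6 · n^22 / 11

By integral comparison (Euler-Maclaurin), Σ_{k=1}^n 12 · k^21 = 12 · ∫_0^n x^21 dx + O(n^21) = 12 · n^22/22 = 6 · n^22 / 11 + O(n^21). (Equivalently, Faulhaber's formula gives the same leading term.)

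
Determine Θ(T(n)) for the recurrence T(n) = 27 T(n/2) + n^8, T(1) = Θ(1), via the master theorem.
T(n) = Θ(n^8)

log_2 27 ≈ 4.755. f(n) = n^8 dominates n^(log_2 27) since 8 > 4.755, and the regularity condition a·f(n/b) = 27·(n/2)^8 = (27/256)·n^8 ≤ c·f(n) holds with c = 27/256 ≈ 0.105 < 1. So this is Case 3: T(n) = Θ(f(n)) = Θ(n^8).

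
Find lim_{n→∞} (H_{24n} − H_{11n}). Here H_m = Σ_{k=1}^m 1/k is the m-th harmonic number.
lim = ln(24/11)

Euler-Maclaurin gives H_m = ln m + γ + 1/(2m) + O(1/m^2). The γ and O(1/m) terms cancel in the difference:
  H_{24n} − H_{11n} = ln(24n) − ln(11n) + O(1/n) = ln(24/11) + O(1/n).
Hence the limit is ln(24/11).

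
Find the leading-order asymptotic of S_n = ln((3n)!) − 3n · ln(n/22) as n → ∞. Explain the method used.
S_n ~ 3n · (ln 66 − 1) + O(ln n)

Stirling: ln((3n)!) = 3n ln(3n) − 3n + O(ln n).
  S_n = 3n ln(3n) − 3n − 3n ln(n/22) + O(ln n)
      = 3n ln(3n) − 3n ln n + 3n ln 22 − 3n + O(ln n)
      = 3n ln 3 + 3n ln 22 − 3n + O(ln n)
      = 3n (ln 66 − 1) + O(ln n).
Numerically ln(66) − 1 ≈ 3.1897.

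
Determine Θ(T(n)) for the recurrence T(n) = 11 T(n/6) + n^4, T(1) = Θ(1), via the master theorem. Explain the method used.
T(n) = Θ(n^4)

log_6 11 ≈ 1.338. f(n) = n^4 dominates n^(log_6 11) since 4 > 1.338, and the regularity condition a·f(n/b) = 11·(n/6)^4 = (11/1296)·n^4 ≤ c·f(n) holds with c = 11/1296 ≈ 0.00849 < 1. So this is Case 3: T(n) = Θ(f(n)) = Θ(n^4).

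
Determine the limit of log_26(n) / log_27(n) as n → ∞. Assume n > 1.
lim = ln(27) / ln(26) = log_26(27)

Change of base: log_26(n) = ln n / ln 26 and log_27(n) = ln n / ln 27. The ratio is (ln n / ln 26) · (ln 27 / ln n) = ln 27 / ln 26, a constant independent of n. So the limit is ln 27 / ln 26 = log_26(27).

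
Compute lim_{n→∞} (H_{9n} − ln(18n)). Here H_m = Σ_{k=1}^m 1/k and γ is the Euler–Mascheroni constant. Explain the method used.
lim = −ln 2 + γ

By Euler-Maclaurin, H_m = ln m + γ + O(1/m). So
  H_{9n} − ln(18n) = ln(9n) + γ − ln(18n) + O(1/n)
                       = ln(9/18) + γ + O(1/n).
Hence the limit is ln(9/18) + γ (= −ln 2).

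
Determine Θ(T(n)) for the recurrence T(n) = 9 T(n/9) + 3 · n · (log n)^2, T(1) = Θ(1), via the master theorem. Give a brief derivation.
T(n) = Θ(n · (log n)^3)

Here log_9 9 = 1 and f(n) = 3 · n · (log n)^2 = Θ(n^(log_9 9) · (log n)^2). This is the extended Case 2 of the master theorem (f matches the critical exponent up to log factors), giving T(n) = Θ(n^(log_9 9) · (log n)^(2+1)) = Θ(n · (log n)^3).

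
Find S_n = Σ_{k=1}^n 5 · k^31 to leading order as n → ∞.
S_n ~ 5 · n^32 / 32

By integral comparison (Euler-Maclaurin), Σ_{k=1}^n 5 · k^31 = 5 · ∫_0^n x^31 dx + O(n^31) = 5 · n^32/32 + O(n^31). (Equivalently, Faulhaber's formula gives the same leading term.)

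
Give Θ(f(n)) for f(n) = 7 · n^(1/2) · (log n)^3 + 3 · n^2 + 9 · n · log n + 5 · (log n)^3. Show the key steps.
f(n) ∈ Θ(n^2)

Compare the terms by growth order. For large n, n^a · (log n)^b dominates n^a' · (log n)^b' iff a > a', or (a = a' and b > b'). Ranking the 4 terms shows the dominant one is 3 · n^2. Hence f(n) ∈ Θ(n^2).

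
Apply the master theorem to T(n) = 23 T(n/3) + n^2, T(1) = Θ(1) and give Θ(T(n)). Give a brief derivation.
T(n) = Θ(n^(log_3 23))

Master theorem: compare f(n) = n^2 to n^(log_3 23) where log_3 23 ≈ 2.854. Since 2 < log_3 23, we have f(n) = O(n^(log_3 23 − ε)) for some ε > 0 — Case 1. Hence T(n) = Θ(n^(log_3 23)).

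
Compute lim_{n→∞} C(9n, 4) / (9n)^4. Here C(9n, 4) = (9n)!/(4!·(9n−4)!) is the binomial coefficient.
lim = 1/4! = 1/24

With N = 9n → ∞: C(N, 4) / N^4 = [N(N−1)…(N−3)] / (4! · N^4) = (1/4!) · 1 · (1 − 1/(9n)) · (1 − 2/(9n)) · (1 − 3/(9n)). Each factor → 1 as N → ∞, so the limit is 1/4! = 1/24.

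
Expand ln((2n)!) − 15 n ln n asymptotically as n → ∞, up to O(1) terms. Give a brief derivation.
ln((2n)!) − 15 n ln n = −13 n ln n + 2(ln 2 − 1) n + (1/2) ln(2π·2n) + O(1/n)

Stirling: ln((2n)!) = 2n ln(2n) − 2n + (1/2) ln(2π·2n) + O(1/n).
Expand 2n ln(2n) = 2n (ln n + ln 2) = 2n ln n + 2n ln 2.
Subtract 15n ln n: leading term is (2 − 15) n ln n = −13 n ln n. The next term is 2n ln 2 − 2n = 2(ln 2 − 1) n. Then the (1/2) ln(2π·2n) correction.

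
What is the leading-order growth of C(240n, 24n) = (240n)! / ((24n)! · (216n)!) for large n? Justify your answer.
C(240n, 24n) ~ (10000000000/387420489)^(24n) · sqrt(5/(9π·24n))

Write N = 24n. Apply Stirling to each factorial:
  (10N)! ~ sqrt(2π·10N) · (10N/e)^(10N),
  N! ~ sqrt(2π N) · (N/e)^N,
  (9N)! ~ sqrt(2π·9N) · (9N/e)^(9N).
The exponential factors combine to (10N)^(10N) / (N^N · (9N)^(9N)) = 10^(10N)/9^(9N) = (10^10/9^9)^N = (10000000000/387420489)^N.
The square-root prefactors combine to sqrt(2π·10N) / (sqrt(2π N)·sqrt(2π·9N)) = sqrt(10 / (2π·9·N)) = sqrt(5/(9π·24n)).
Substituting N = 24n: C(240n, 24n) ~ (10000000000/387420489)^(24n) · sqrt(5/(9π·24n)).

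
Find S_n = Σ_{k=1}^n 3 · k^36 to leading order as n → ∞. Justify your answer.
S_n ~ 3 · n^37 / 37

By integral comparison (Euler-Maclaurin), Σ_{k=1}^n 3 · k^36 = 3 · ∫_0^n x^36 dx + O(n^36) = 3 · n^37/37 + O(n^36). (Equivalently, Faulhaber's formula gives the same leading term.)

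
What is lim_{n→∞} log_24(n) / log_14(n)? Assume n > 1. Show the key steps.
lim = ln(14) / ln(24) = log_24(14)

Change of base: log_24(n) = ln n / ln 24 and log_14(n) = ln n / ln 14. The ratio is (ln n / ln 24) · (ln 14 / ln n) = ln 14 / ln 24, a constant independent of n. So the limit is ln 14 / ln 24 = log_24(14).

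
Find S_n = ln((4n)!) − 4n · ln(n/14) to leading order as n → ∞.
S_n ~ 4n · (ln 56 − 1) + O(ln n)

Stirling: ln((4n)!) = 4n ln(4n) − 4n + O(ln n).
  S_n = 4n ln(4n) − 4n − 4n ln(n/14) + O(ln n)
      = 4n ln(4n) − 4n ln n + 4n ln 14 − 4n + O(ln n)
      = 4n ln 4 + 4n ln 14 − 4n + O(ln n)
      = 4n (ln 56 − 1) + O(ln n).
Numerically ln(56) − 1 ≈ 3.0254.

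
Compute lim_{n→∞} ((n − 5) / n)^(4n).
lim = e^(−20)

Rewrite as (1 − 5/n)^(4n). By the standard limit (1 + x/n)^n → e^x, we have (1 − 5/n)^n → e^(−5), and raising to the 4th power gives e^(−20).
More precisely, ln[(1 − 5/n)^(4n)] = 4n · ln(1 − 5/n) = 4n · (-5/n + O(1/n^2)) = -20 + O(1/n) → -20.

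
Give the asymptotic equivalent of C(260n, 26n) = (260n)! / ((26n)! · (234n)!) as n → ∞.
C(260n, 26n) ~ (10000000000/387420489)^(26n) · sqrt(5/(9π·26n))

Write N = 26n. Apply Stirling to each factorial:
  (10N)! ~ sqrt(2π·10N) · (10N/e)^(10N),
  N! ~ sqrt(2π N) · (N/e)^N,
  (9N)! ~ sqrt(2π·9N) · (9N/e)^(9N).
The exponential factors combine to (10N)^(10N) / (N^N · (9N)^(9N)) = 10^(10N)/9^(9N) = (10^10/9^9)^N = (10000000000/387420489)^N.
The square-root prefactors combine to sqrt(2π·10N) / (sqrt(2π N)·sqrt(2π·9N)) = sqrt(10 / (2π·9·N)) = sqrt(5/(9π·26n)).
Substituting N = 26n: C(260n, 26n) ~ (10000000000/387420489)^(26n) · sqrt(5/(9π·26n)).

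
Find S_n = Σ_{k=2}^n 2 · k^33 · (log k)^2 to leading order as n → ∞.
S_n ~ n^34 · (log n)^2 / 17

By integral comparison, S_n = ∫_1^n 2 · x^33 · (log x)^2 dx + O(n^33 · (log n)^2). For the integral, the leading term of ∫_1^n x^33 (log x)^2 dx is n^34/34 · (log n)^2 (by repeated integration by parts; each step lowers the log-exponent and produces a relatively O(1/log n) correction). Hence S_n ~ n^34 · (log n)^2 / 17.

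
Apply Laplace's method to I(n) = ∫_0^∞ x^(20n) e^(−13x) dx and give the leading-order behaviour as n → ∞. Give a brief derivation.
I(n) ~ (sqrt(2π·20n) / 13) · (20n/(13e))^(20n)

Write the integrand as exp(20n ln x − 13x) and set f(x) = 20n ln x − 13x. Then f'(x) = 20n/x − 13 = 0 at x* = 20n/13, and f''(x*) = −20n/x*^2 = −13^2/(20n). Laplace's method (interior maximum) gives
  I(n) ~ e^(f(x*)) · sqrt(2π / |f''(x*)|)
        = exp(20n ln(20n/13) − 20n) · sqrt(2π · 20n / 13^2)
        = (20n/13)^(20n) e^(−20n) · sqrt(2π·20n) / 13
        = (sqrt(2π·20n) / 13) · (20n/(13e))^(20n).
This matches Γ(20n+1)/13^(20n+1) with Stirling applied to Γ.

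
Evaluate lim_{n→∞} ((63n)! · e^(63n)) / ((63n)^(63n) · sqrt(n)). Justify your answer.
lim = sqrt(2π·63)

Stirling: (63n)! ~ sqrt(2π·63n) · (63n/e)^(63n). Hence
  (63n)! · e^(63n) / (63n)^(63n) ~ sqrt(2π·63n).
Dividing by sqrt(n): sqrt(2π·63n) / sqrt(n) = sqrt(2π·63) · n^((1−1)/2), so the limit is sqrt(2π·63).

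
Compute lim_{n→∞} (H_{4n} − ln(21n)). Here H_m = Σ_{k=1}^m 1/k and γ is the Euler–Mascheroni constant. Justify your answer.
lim = ln(4/21) + γ

By Euler-Maclaurin, H_m = ln m + γ + O(1/m). So
  H_{4n} − ln(21n) = ln(4n) + γ − ln(21n) + O(1/n)
                       = ln(4/21) + γ + O(1/n).
Hence the limit is ln(4/21) + γ.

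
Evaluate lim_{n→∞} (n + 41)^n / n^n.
lim = e^41

Rewrite as (1 + 41/n)^(n). By the standard limit (1 + x/n)^n → e^x, we have (1 + 41/n)^n → e^41, and raising to the 1st power gives e^41.
More precisely, ln[(1 + 41/n)^(n)] = n · ln(1 + 41/n) = n · (41/n + O(1/n^2)) = 41 + O(1/n) → 41.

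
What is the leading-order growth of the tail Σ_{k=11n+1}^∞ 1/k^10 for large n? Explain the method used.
Σ_{k>11n} 1/k^10 ~ 1/(9 · (11n)^9)

Compare to the integral: ∫_{11n}^∞ x^(−10) dx = [−x^(−9)/9]_{11n}^∞ = 1/((10−1)·(11n)^9). Euler-Maclaurin then gives
  Σ_{k>11n} 1/k^10 = ∫_{11n}^∞ dx/x^10 − 1/(2·(11n)^10) + O(1/(11n)^11).
(Equivalently this is ζ(10) − Σ_{k≤11n} 1/k^10.)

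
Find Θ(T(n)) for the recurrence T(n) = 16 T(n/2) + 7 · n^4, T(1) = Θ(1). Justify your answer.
T(n) = Θ(n^4 log n)

log_2 16 = 4, and f(n) = 7 · n^4 = Θ(n^(log_2 16)). This is Case 2 of the master theorem: T(n) = Θ(f(n) · log n) = Θ(n^4 log n).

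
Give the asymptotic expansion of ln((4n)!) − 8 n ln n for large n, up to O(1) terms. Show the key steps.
ln((4n)!) − 8 n ln n = −4 n ln n + 4(ln 4 − 1) n + (1/2) ln(2π·4n) + O(1/n)

Stirling: ln((4n)!) = 4n ln(4n) − 4n + (1/2) ln(2π·4n) + O(1/n).
Expand 4n ln(4n) = 4n (ln n + ln 4) = 4n ln n + 4n ln 4.
Subtract 8n ln n: leading term is (4 − 8) n ln n = −4 n ln n. The next term is 4n ln 4 − 4n = 4(ln 4 − 1) n. Then the (1/2) ln(2π·4n) correction.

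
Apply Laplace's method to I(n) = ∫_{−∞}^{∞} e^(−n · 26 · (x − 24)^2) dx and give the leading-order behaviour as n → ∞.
I(n) = sqrt(π/(26n))

Here φ(x) = 26 · (x − 24)^2 has its unique minimum at x* = 24 with φ(x*) = 0 and φ''(x*) = 52. Laplace's method gives
  I(n) ~ e^(−n φ(x*)) · sqrt(2π / (n · φ''(x*))) = sqrt(2π / (52n)) = sqrt(π/(26n)).
This is exact: substituting u = (x − 24)·sqrt(26n) gives I(n) = (1/sqrt(26n)) ∫_{−∞}^{∞} e^(−u^2) du = sqrt(π/(26n)).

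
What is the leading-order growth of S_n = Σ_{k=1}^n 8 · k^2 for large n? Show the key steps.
S_n ~ 8 · n^3 / 3

By integral comparison (Euler-Maclaurin), Σ_{k=1}^n 8 · k^2 = 8 · ∫_0^n x^2 dx + O(n^2) = 8 · n^3/3 + O(n^2). (Equivalently, Faulhaber's formula gives the same leading term.)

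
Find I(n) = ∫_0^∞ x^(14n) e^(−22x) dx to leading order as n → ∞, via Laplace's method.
I(n) ~ (sqrt(2π·14n) / 22) · (14n/(22e))^(14n)

Write the integrand as exp(14n ln x − 22x) and set f(x) = 14n ln x − 22x. Then f'(x) = 14n/x − 22 = 0 at x* = 14n/22, and f''(x*) = −14n/x*^2 = −22^2/(14n). Laplace's method (interior maximum) gives
  I(n) ~ e^(f(x*)) · sqrt(2π / |f''(x*)|)
        = exp(14n ln(14n/22) − 14n) · sqrt(2π · 14n / 22^2)
        = (14n/22)^(14n) e^(−14n) · sqrt(2π·14n) / 22
        = (sqrt(2π·14n) / 22) · (14n/(22e))^(14n).
This matches Γ(14n+1)/22^(14n+1) with Stirling applied to Γ.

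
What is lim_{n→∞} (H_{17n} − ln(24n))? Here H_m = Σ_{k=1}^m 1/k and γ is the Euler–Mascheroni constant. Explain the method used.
lim = ln(17/24) + γ

By Euler-Maclaurin, H_m = ln m + γ + O(1/m). So
  H_{17n} − ln(24n) = ln(17n) + γ − ln(24n) + O(1/n)
                       = ln(17/24) + γ + O(1/n).
Hence the limit is ln(17/24) + γ.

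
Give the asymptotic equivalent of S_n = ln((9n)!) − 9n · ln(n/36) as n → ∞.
S_n ~ 9n · (ln 324 − 1) + O(ln n)

Stirling: ln((9n)!) = 9n ln(9n) − 9n + O(ln n).
  S_n = 9n ln(9n) − 9n − 9n ln(n/36) + O(ln n)
      = 9n ln(9n) − 9n ln n + 9n ln 36 − 9n + O(ln n)
      = 9n ln 9 + 9n ln 36 − 9n + O(ln n)
      = 9n (ln 324 − 1) + O(ln n).
Numerically ln(324) − 1 ≈ 4.7807.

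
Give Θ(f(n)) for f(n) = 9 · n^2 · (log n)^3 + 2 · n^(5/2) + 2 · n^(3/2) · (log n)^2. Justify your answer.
f(n) ∈ Θ(n^(5/2))

Compare the terms by growth order. For large n, n^a · (log n)^b dominates n^a' · (log n)^b' iff a > a', or (a = a' and b > b'). Ranking the 3 terms shows the dominant one is 2 · n^(5/2). Hence f(n) ∈ Θ(n^(5/2)).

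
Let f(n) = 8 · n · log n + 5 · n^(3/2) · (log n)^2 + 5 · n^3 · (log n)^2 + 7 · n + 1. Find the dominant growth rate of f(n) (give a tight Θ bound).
f(n) ∈ Θ(n^3 · (log n)^2)

Compare the terms by growth order. For large n, n^a · (log n)^b dominates n^a' · (log n)^b' iff a > a', or (a = a' and b > b'). Ranking the 5 terms shows the dominant one is 5 · n^3 · (log n)^2. Hence f(n) ∈ Θ(n^3 · (log n)^2).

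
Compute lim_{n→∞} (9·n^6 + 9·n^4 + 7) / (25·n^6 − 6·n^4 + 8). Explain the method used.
lim = 9/25

For large n the leading n^6 terms dominate both numerator and denominator. Dividing top and bottom by n^6, every other term tends to 0, leaving 9/25.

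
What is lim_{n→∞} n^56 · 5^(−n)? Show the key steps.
lim = 0

Exponentials with base > 1 dominate every fixed polynomial: for any fixed c, n^c / 5^n → 0 as n → ∞ (e.g. by the ratio test, or by writing 5^n = e^(n ln 5) and noting e^(n ln 5) / n^c → ∞). Hence n^56 · 5^(−n) = n^56 / 5^n → 0.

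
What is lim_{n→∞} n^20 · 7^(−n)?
lim = 0

Exponentials with base > 1 dominate every fixed polynomial: for any fixed c, n^c / 7^n → 0 as n → ∞ (e.g. by the ratio test, or by writing 7^n = e^(n ln 7) and noting e^(n ln 7) / n^c → ∞). Hence n^20 · 7^(−n) = n^20 / 7^n → 0.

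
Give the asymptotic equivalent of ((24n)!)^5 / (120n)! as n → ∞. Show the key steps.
((24n)!)^5/(120n)! ~ ((2π·24n)^(4/2) / sqrt(5)) · 5^(−5·24n)  →  0

Write N = 24n. Stirling: N! ~ sqrt(2π N)(N/e)^N and (5N)! ~ sqrt(2π·5N)·(5N/e)^(5N).
  (N!)^5/(5N)! ~ (2π N)^(5/2) (N/e)^(5N) / [sqrt(2π·5N) (5N/e)^(5N)]
     = (2π N)^(5/2) / sqrt(2π·5N) · (N/(5N))^(5N)
     = (2π N)^((5−1)/2) / sqrt(5) · 5^(−5N).
Since 5^5 > 1, the factor 5^(−5N) decays exponentially, so the ratio → 0. Substituting N = 24n gives the stated form.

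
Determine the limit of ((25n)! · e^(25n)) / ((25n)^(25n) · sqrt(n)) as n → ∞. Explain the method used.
lim = sqrt(2π·25)

Stirling: (25n)! ~ sqrt(2π·25n) · (25n/e)^(25n). Hence
  (25n)! · e^(25n) / (25n)^(25n) ~ sqrt(2π·25n).
Dividing by sqrt(n): sqrt(2π·25n) / sqrt(n) = sqrt(2π·25) · n^((1−1)/2), so the limit is sqrt(2π·25).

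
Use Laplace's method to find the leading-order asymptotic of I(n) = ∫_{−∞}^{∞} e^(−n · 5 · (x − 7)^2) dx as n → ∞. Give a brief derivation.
I(n) = sqrt(π/(5n))

Here φ(x) = 5 · (x − 7)^2 has its unique minimum at x* = 7 with φ(x*) = 0 and φ''(x*) = 10. Laplace's method gives
  I(n) ~ e^(−n φ(x*)) · sqrt(2π / (n · φ''(x*))) = sqrt(2π / (10n)) = sqrt(π/(5n)).
This is exact: substituting u = (x − 7)·sqrt(5n) gives I(n) = (1/sqrt(5n)) ∫_{−∞}^{∞} e^(−u^2) du = sqrt(π/(5n)).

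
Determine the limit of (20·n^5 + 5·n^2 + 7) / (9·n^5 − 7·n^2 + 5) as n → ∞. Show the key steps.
lim = 20/9

For large n the leading n^5 terms dominate both numerator and denominator. Dividing top and bottom by n^5, every other term tends to 0, leaving 20/9.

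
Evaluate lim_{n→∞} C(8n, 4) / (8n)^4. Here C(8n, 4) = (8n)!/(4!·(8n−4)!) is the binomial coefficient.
lim = 1/4! = 1/24

With N = 8n → ∞: C(N, 4) / N^4 = [N(N−1)…(N−3)] / (4! · N^4) = (1/4!) · 1 · (1 − 1/(8n)) · (1 − 2/(8n)) · (1 − 3/(8n)). Each factor → 1 as N → ∞, so the limit is 1/4! = 1/24.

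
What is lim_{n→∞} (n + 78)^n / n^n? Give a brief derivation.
lim = e^78

Rewrite as (1 + 78/n)^(n). By the standard limit (1 + x/n)^n → e^x, we have (1 + 78/n)^n → e^78, and raising to the 1st power gives e^78.
More precisely, ln[(1 + 78/n)^(n)] = n · ln(1 + 78/n) = n · (78/n + O(1/n^2)) = 78 + O(1/n) → 78.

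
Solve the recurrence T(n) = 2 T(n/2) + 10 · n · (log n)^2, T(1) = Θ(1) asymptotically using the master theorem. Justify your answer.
T(n) = Θ(n · (log n)^3)

Here log_2 2 = 1 and f(n) = 10 · n · (log n)^2 = Θ(n^(log_2 2) · (log n)^2). This is the extended Case 2 of the master theorem (f matches the critical exponent up to log factors), giving T(n) = Θ(n^(log_2 2) · (log n)^(2+1)) = Θ(n · (log n)^3).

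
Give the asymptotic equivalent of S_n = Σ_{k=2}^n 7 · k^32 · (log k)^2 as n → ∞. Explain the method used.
S_n ~ 7 · n^33 · (log n)^2 / 33

By integral comparison, S_n = ∫_1^n 7 · x^32 · (log x)^2 dx + O(n^32 · (log n)^2). For the integral, the leading term of ∫_1^n x^32 (log x)^2 dx is n^33/33 · (log n)^2 (by repeated integration by parts; each step lowers the log-exponent and produces a relatively O(1/log n) correction). Hence S_n ~ 7 · n^33 · (log n)^2 / 33.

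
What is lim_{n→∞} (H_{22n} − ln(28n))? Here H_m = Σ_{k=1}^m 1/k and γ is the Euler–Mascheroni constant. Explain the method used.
lim = ln(11/14) + γ

By Euler-Maclaurin, H_m = ln m + γ + O(1/m). So
  H_{22n} − ln(28n) = ln(22n) + γ − ln(28n) + O(1/n)
                       = ln(22/28) + γ + O(1/n).
Hence the limit is ln(22/28) + γ (= ln(11/14)).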